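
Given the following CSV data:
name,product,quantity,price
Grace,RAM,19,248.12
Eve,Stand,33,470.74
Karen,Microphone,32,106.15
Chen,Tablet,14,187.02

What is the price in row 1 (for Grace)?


Row 1: Grace
Column 'price' = 248.12

ANSWER: 248.12


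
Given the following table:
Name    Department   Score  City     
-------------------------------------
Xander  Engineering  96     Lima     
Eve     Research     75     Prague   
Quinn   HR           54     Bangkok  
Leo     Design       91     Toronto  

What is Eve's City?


Row 2: Eve
City = Prague

ANSWER: Prague


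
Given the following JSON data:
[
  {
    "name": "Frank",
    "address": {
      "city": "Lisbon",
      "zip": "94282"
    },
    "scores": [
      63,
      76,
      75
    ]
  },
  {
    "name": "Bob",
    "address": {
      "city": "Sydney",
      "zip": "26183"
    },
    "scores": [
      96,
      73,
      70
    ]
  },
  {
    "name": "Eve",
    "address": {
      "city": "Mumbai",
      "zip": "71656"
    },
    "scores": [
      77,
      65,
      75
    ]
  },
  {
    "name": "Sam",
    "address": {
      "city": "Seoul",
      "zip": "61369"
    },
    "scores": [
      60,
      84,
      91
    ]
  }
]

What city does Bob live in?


Path: records[1].address.city
Value: Sydney

ANSWER: Sydney


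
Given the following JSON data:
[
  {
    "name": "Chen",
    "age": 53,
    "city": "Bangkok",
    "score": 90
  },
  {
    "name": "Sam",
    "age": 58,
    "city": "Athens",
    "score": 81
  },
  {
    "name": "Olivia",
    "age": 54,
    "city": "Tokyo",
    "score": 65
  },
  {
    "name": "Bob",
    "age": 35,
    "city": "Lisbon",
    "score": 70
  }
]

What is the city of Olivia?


Looking up record where name = Olivia
Record index: 2
Field 'city' = Tokyo

ANSWER: Tokyo


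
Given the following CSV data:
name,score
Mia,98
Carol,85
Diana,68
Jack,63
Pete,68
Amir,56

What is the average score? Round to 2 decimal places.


Scores: 98, 85, 68, 63, 68, 56
Sum = 438
Count = 6
Average = 438 / 6 = 73.00

ANSWER: 73.00


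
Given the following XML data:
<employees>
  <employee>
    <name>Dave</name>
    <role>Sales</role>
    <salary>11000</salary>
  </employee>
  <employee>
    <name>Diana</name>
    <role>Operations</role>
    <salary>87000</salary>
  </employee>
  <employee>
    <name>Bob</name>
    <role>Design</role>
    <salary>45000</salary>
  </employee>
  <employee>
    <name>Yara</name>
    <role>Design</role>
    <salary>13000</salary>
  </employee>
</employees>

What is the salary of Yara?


Searching for <employee> with <name>Yara</name>
Found at position 4
<salary>13000</salary>

ANSWER: 13000


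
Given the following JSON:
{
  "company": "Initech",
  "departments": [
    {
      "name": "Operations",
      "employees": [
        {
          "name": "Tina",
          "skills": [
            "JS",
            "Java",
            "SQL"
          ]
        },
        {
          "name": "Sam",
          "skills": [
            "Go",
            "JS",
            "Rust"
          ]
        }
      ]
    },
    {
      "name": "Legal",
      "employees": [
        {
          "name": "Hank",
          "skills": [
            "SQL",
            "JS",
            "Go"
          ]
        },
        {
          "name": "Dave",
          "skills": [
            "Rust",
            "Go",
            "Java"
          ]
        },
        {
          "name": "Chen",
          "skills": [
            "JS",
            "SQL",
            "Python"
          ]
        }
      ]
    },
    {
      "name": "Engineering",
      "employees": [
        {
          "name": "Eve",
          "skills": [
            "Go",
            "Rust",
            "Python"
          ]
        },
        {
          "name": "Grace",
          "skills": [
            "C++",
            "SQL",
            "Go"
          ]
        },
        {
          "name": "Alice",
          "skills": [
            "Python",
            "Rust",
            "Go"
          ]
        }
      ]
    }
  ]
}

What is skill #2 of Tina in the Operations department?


Path: departments[0].employees[0].skills[1]
Value: Java

ANSWER: Java


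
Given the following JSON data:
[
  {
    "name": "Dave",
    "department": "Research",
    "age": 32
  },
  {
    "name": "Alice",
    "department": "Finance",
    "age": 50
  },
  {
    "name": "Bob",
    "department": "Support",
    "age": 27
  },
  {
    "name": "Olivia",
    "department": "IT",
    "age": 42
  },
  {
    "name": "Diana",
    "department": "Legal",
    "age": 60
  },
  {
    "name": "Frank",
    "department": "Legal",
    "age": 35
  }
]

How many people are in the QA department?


Scanning records for department = QA
  No matches found
Count: 0

ANSWER: 0


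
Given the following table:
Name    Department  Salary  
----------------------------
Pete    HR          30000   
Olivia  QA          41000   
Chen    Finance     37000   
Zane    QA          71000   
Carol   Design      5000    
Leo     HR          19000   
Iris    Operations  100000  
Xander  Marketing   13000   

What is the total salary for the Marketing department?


Marketing department members:
  Xander: 13000
Total = 13000 = 13000

ANSWER: 13000


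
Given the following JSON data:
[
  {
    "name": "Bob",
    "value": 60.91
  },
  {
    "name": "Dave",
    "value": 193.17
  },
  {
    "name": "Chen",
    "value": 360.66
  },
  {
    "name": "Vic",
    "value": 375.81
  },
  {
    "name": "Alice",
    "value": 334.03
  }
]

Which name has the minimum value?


Comparing values:
  Bob: 60.91
  Dave: 193.17
  Chen: 360.66
  Vic: 375.81
  Alice: 334.03
Minimum: Bob (60.91)

ANSWER: Bob


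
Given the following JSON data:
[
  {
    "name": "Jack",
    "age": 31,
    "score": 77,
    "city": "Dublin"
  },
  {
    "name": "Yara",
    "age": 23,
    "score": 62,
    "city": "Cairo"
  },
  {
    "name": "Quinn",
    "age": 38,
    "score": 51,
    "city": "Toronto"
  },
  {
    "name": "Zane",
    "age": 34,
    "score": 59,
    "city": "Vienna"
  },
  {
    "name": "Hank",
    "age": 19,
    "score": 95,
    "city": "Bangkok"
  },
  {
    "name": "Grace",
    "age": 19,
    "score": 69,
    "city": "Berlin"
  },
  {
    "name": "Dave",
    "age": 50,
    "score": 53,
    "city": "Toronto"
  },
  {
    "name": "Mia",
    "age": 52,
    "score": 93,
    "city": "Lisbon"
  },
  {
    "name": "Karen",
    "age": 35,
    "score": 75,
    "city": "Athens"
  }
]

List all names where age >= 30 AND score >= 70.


Checking both conditions:
  Jack (age=31, score=77) -> YES
  Yara (age=23, score=62) -> no
  Quinn (age=38, score=51) -> no
  Zane (age=34, score=59) -> no
  Hank (age=19, score=95) -> no
  Grace (age=19, score=69) -> no
  Dave (age=50, score=53) -> no
  Mia (age=52, score=93) -> YES
  Karen (age=35, score=75) -> YES


ANSWER: Jack, Mia, Karen


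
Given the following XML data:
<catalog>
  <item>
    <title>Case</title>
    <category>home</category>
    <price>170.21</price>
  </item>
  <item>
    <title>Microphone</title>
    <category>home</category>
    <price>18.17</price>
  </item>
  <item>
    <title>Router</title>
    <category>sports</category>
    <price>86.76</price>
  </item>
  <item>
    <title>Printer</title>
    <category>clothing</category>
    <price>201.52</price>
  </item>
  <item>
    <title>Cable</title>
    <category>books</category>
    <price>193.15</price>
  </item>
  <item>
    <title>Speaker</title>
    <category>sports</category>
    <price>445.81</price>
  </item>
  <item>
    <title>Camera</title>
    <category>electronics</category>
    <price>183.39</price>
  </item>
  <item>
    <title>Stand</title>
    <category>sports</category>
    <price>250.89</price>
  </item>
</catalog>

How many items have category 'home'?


Scanning <item> elements for <category>home</category>:
  Item 1: Case -> MATCH
  Item 2: Microphone -> MATCH
Count: 2

ANSWER: 2


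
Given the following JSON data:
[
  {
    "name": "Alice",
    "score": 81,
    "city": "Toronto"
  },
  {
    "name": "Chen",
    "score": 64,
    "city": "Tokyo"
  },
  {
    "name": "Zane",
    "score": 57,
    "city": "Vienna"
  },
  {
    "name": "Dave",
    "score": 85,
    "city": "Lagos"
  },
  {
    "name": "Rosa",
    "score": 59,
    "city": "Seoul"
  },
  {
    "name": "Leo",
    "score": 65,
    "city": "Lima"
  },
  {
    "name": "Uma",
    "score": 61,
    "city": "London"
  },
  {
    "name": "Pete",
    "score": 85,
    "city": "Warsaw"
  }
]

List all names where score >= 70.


Filtering records where score >= 70:
  Alice (score=81) -> YES
  Chen (score=64) -> no
  Zane (score=57) -> no
  Dave (score=85) -> YES
  Rosa (score=59) -> no
  Leo (score=65) -> no
  Uma (score=61) -> no
  Pete (score=85) -> YES


ANSWER: Alice, Dave, Pete


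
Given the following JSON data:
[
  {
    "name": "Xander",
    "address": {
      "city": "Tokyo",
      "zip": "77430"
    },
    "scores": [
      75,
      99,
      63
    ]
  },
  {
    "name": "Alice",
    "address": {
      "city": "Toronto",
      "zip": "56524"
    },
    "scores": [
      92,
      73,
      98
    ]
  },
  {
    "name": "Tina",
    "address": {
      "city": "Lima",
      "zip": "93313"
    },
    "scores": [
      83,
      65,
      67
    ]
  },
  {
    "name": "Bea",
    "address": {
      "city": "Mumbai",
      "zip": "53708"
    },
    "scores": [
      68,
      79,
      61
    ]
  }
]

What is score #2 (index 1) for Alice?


Path: records[1].scores[1]
Value: 73

ANSWER: 73


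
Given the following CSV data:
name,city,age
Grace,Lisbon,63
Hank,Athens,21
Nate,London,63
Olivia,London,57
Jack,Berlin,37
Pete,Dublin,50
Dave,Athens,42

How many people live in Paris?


Scanning city column for 'Paris':
Total matches: 0

ANSWER: 0


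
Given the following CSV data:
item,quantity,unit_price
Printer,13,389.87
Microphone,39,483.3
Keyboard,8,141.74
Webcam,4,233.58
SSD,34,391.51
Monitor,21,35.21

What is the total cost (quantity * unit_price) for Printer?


Row: Printer
quantity = 13
unit_price = 389.87
total = 13 * 389.87 = 5068.31

ANSWER: 5068.31


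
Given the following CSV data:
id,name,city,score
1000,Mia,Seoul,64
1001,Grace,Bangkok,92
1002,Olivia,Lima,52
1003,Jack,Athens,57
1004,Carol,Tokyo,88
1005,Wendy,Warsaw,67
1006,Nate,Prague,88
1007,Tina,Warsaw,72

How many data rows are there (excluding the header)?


Counting rows (excluding header):
Header: id,name,city,score
Data rows: 8

ANSWER: 8


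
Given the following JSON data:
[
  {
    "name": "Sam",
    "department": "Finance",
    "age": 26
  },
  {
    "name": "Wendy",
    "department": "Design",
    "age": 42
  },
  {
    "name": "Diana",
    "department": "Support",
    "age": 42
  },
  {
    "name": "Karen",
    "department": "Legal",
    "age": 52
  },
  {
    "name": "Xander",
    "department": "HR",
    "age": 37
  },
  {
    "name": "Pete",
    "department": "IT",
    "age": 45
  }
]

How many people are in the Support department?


Scanning records for department = Support
  Record 2: Diana
Count: 1

ANSWER: 1


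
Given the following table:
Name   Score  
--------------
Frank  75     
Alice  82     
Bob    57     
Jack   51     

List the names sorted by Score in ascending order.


Sorting by Score (ascending):
  Jack: 51
  Bob: 57
  Frank: 75
  Alice: 82


ANSWER: Jack, Bob, Frank, Alice


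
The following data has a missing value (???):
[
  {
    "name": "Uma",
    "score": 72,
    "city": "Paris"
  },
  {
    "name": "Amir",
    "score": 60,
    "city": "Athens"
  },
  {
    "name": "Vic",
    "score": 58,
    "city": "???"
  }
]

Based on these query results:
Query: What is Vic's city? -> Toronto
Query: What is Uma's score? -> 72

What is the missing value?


The missing value is Vic's city
From query: Vic's city = Toronto

ANSWER: Toronto


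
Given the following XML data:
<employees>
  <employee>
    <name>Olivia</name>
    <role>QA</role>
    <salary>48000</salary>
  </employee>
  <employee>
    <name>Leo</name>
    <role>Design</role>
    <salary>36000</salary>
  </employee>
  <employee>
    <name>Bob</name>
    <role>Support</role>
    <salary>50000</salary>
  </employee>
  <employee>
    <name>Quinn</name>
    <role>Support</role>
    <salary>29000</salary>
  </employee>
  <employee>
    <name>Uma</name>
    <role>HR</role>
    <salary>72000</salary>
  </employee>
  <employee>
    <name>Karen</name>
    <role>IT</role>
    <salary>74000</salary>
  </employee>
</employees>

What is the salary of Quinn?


Searching for <employee> with <name>Quinn</name>
Found at position 4
<salary>29000</salary>

ANSWER: 29000


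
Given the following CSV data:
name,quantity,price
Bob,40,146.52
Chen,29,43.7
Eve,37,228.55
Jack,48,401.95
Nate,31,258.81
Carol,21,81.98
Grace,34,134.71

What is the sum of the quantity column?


Values in 'quantity' column:
  Row 1: 40
  Row 2: 29
  Row 3: 37
  Row 4: 48
  Row 5: 31
  Row 6: 21
  Row 7: 34
Sum = 40 + 29 + 37 + 48 + 31 + 21 + 34 = 240

ANSWER: 240


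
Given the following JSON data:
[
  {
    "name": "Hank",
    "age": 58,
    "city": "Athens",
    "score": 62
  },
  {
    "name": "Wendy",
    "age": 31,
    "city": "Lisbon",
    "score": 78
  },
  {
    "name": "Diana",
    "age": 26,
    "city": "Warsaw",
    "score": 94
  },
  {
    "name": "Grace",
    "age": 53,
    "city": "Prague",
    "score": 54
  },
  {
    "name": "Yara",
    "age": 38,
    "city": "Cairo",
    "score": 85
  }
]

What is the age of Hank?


Looking up record where name = Hank
Record index: 0
Field 'age' = 58

ANSWER: 58


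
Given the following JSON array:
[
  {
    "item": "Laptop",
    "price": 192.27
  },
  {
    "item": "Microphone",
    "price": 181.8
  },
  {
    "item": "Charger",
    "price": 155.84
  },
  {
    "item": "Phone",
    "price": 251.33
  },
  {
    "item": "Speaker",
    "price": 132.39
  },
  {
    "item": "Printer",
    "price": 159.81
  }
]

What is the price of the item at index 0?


Array index 0 -> Laptop
price = 192.27

ANSWER: 192.27


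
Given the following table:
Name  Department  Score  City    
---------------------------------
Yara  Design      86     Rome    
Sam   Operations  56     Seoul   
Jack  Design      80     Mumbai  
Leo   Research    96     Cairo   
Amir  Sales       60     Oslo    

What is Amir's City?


Row 5: Amir
City = Oslo

ANSWER: Oslo


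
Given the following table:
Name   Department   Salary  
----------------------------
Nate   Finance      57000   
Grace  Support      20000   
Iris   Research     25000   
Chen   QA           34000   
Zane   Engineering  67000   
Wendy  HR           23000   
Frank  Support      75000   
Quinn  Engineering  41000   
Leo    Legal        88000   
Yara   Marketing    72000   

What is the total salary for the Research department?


Research department members:
  Iris: 25000
Total = 25000 = 25000

ANSWER: 25000


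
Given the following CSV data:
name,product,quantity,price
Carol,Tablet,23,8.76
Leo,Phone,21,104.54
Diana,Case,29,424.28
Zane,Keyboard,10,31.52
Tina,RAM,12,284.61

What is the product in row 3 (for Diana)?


Row 3: Diana
Column 'product' = Case

ANSWER: Case


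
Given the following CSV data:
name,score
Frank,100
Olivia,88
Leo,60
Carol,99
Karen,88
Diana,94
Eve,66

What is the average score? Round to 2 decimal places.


Scores: 100, 88, 60, 99, 88, 94, 66
Sum = 595
Count = 7
Average = 595 / 7 = 85.00

ANSWER: 85.00


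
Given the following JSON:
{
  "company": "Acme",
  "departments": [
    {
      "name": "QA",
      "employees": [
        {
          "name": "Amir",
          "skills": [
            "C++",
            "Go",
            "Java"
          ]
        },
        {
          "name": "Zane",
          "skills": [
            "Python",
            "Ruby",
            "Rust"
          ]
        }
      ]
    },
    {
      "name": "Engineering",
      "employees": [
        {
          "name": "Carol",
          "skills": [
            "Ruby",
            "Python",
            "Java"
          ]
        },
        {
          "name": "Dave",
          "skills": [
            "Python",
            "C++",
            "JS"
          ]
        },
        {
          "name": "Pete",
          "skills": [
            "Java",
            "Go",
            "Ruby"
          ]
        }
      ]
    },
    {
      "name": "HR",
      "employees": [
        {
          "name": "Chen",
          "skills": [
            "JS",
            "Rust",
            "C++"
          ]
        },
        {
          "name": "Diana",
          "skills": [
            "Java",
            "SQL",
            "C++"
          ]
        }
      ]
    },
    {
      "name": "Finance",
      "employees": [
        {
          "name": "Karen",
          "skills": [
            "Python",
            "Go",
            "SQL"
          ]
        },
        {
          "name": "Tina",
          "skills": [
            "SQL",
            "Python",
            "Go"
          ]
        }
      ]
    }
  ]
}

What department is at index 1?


Path: departments[1].name
Value: Engineering

ANSWER: Engineering


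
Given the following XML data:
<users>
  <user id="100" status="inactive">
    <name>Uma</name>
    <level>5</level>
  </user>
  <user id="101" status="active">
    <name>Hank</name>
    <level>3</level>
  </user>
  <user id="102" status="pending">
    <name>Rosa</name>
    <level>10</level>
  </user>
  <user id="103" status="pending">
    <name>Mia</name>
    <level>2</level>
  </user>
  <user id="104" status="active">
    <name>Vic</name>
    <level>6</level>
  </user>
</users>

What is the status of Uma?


Finding user with name = Uma
user id="100" status="inactive"

ANSWER: inactive


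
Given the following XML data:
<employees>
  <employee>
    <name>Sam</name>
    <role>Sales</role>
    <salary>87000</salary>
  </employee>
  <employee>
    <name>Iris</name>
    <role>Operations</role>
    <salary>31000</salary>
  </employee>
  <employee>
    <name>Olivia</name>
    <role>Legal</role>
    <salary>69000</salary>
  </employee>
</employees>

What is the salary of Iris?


Searching for <employee> with <name>Iris</name>
Found at position 2
<salary>31000</salary>

ANSWER: 31000


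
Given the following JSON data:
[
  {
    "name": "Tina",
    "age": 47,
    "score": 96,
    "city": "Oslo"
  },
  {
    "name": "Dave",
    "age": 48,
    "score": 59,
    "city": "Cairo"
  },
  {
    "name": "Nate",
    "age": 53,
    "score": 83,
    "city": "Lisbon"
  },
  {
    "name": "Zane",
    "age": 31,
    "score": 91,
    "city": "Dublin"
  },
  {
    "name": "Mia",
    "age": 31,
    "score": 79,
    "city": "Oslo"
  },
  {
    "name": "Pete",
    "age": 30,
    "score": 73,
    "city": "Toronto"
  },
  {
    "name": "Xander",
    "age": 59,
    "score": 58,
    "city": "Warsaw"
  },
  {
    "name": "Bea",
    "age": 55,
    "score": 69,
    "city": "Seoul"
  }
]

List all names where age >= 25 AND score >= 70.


Checking both conditions:
  Tina (age=47, score=96) -> YES
  Dave (age=48, score=59) -> no
  Nate (age=53, score=83) -> YES
  Zane (age=31, score=91) -> YES
  Mia (age=31, score=79) -> YES
  Pete (age=30, score=73) -> YES
  Xander (age=59, score=58) -> no
  Bea (age=55, score=69) -> no


ANSWER: Tina, Nate, Zane, Mia, Pete


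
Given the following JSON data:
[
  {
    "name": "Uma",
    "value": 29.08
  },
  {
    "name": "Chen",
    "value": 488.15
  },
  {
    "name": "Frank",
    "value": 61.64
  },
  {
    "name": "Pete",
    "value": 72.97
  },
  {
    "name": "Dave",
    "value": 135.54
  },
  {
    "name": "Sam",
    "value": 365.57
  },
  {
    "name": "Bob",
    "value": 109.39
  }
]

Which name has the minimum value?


Comparing values:
  Uma: 29.08
  Chen: 488.15
  Frank: 61.64
  Pete: 72.97
  Dave: 135.54
  Sam: 365.57
  Bob: 109.39
Minimum: Uma (29.08)

ANSWER: Uma


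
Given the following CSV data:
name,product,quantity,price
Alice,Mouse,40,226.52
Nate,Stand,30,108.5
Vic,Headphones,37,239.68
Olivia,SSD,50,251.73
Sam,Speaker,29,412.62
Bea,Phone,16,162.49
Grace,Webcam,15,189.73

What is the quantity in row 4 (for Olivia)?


Row 4: Olivia
Column 'quantity' = 50

ANSWER: 50


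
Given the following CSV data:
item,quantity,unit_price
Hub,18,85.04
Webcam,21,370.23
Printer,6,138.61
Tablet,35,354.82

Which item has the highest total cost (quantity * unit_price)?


Computing row totals:
  Hub: 1530.72
  Webcam: 7774.83
  Printer: 831.66
  Tablet: 12418.7
Maximum: Tablet (12418.7)

ANSWER: Tablet


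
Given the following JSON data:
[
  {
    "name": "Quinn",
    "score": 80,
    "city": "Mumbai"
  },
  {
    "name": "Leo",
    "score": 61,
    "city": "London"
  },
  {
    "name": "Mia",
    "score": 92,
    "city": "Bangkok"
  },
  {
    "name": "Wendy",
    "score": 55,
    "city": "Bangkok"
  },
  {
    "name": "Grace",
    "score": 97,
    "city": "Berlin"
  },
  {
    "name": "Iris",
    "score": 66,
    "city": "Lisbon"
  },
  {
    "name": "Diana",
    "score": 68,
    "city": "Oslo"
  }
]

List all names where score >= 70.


Filtering records where score >= 70:
  Quinn (score=80) -> YES
  Leo (score=61) -> no
  Mia (score=92) -> YES
  Wendy (score=55) -> no
  Grace (score=97) -> YES
  Iris (score=66) -> no
  Diana (score=68) -> no


ANSWER: Quinn, Mia, Grace


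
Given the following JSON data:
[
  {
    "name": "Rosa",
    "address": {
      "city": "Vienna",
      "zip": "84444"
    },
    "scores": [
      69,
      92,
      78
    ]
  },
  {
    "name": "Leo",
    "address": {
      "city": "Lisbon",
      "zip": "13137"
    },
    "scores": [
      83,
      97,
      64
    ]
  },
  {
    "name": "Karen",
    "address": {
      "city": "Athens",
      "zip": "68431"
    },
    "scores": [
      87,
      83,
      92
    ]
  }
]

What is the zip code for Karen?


Path: records[2].address.zip
Value: 68431

ANSWER: 68431


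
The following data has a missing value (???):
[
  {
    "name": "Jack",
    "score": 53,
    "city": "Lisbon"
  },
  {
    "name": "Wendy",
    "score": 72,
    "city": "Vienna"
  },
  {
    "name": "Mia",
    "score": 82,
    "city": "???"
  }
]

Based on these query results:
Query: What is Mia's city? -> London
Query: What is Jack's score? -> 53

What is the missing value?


The missing value is Mia's city
From query: Mia's city = London

ANSWER: London


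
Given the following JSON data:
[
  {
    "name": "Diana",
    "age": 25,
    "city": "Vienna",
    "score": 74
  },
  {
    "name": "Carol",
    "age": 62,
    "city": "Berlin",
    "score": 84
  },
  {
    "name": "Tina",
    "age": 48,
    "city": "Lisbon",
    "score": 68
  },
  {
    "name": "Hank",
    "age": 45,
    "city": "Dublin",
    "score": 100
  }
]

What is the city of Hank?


Looking up record where name = Hank
Record index: 3
Field 'city' = Dublin

ANSWER: Dublin


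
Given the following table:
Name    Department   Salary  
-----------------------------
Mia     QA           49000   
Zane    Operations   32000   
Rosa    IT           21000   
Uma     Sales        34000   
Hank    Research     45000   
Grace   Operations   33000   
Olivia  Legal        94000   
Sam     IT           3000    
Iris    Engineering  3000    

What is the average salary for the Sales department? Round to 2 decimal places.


Sales department members:
  Uma: 34000
Sum = 34000
Count = 1
Average = 34000 / 1 = 34000.00

ANSWER: 34000.00


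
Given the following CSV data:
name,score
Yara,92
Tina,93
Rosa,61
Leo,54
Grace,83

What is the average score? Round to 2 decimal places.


Scores: 92, 93, 61, 54, 83
Sum = 383
Count = 5
Average = 383 / 5 = 76.60

ANSWER: 76.60


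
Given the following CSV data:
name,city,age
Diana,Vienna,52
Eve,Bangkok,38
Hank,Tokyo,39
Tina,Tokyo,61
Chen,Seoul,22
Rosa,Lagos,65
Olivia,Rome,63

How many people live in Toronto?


Scanning city column for 'Toronto':
Total matches: 0

ANSWER: 0


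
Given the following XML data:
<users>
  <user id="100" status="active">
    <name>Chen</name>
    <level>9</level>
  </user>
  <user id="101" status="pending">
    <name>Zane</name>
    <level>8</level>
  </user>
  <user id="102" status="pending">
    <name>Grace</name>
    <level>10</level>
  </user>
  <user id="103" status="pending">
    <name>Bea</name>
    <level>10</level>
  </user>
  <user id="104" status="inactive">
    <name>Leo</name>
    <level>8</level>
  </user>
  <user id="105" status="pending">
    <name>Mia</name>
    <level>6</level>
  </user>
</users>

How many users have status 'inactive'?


Counting users with status='inactive':
  Leo (id=104) -> MATCH
Count: 1

ANSWER: 1


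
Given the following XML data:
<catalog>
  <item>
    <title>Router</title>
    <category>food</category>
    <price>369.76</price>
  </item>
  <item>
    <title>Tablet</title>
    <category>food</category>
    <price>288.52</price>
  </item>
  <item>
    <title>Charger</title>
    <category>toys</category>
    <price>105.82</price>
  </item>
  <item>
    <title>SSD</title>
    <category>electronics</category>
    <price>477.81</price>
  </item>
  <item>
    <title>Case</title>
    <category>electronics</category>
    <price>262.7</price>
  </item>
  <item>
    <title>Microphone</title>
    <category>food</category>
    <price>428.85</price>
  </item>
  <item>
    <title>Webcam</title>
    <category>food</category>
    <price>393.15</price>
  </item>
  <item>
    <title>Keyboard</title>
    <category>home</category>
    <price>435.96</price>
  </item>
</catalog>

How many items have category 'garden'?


Scanning <item> elements for <category>garden</category>:
Count: 0

ANSWER: 0


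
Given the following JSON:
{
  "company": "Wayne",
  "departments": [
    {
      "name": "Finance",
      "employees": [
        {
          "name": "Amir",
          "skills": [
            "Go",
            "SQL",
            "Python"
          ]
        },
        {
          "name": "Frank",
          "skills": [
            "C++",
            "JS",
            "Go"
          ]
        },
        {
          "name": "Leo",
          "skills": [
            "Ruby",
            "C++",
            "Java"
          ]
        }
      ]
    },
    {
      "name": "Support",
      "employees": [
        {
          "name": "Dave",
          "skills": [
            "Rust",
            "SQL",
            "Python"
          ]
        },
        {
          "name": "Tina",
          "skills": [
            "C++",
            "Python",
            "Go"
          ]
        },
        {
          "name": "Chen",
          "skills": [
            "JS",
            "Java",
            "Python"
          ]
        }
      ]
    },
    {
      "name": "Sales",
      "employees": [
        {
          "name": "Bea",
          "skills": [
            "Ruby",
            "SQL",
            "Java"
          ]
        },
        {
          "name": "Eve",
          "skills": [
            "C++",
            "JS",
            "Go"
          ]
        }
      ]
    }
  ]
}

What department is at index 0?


Path: departments[0].name
Value: Finance

ANSWER: Finance


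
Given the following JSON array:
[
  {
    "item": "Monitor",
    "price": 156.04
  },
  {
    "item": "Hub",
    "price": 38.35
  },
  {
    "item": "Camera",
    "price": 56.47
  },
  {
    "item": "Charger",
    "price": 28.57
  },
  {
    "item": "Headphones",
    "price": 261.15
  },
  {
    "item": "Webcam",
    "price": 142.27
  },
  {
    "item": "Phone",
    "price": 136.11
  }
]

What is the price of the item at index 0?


Array index 0 -> Monitor
price = 156.04

ANSWER: 156.04


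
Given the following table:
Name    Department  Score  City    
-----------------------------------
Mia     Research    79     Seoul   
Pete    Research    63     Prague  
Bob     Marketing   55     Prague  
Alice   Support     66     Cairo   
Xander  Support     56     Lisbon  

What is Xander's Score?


Row 5: Xander
Score = 56

ANSWER: 56


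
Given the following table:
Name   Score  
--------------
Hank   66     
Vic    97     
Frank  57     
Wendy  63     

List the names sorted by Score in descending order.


Sorting by Score (descending):
  Vic: 97
  Hank: 66
  Wendy: 63
  Frank: 57


ANSWER: Vic, Hank, Wendy, Frank


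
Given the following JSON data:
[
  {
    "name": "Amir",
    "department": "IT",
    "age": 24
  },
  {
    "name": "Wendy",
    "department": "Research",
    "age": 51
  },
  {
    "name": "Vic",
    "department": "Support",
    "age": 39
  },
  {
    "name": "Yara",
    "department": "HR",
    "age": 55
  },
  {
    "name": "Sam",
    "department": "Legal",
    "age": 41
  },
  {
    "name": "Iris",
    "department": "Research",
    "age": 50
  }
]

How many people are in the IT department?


Scanning records for department = IT
  Record 0: Amir
Count: 1

ANSWER: 1


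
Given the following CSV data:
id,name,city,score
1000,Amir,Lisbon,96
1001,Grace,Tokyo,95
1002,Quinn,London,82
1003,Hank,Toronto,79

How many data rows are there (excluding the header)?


Counting rows (excluding header):
Header: id,name,city,score
Data rows: 4

ANSWER: 4


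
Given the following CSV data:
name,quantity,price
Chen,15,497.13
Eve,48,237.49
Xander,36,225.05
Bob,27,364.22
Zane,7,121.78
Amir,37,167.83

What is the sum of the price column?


Values in 'price' column:
  Row 1: 497.13
  Row 2: 237.49
  Row 3: 225.05
  Row 4: 364.22
  Row 5: 121.78
  Row 6: 167.83
Sum = 497.13 + 237.49 + 225.05 + 364.22 + 121.78 + 167.83 = 1613.5

ANSWER: 1613.5


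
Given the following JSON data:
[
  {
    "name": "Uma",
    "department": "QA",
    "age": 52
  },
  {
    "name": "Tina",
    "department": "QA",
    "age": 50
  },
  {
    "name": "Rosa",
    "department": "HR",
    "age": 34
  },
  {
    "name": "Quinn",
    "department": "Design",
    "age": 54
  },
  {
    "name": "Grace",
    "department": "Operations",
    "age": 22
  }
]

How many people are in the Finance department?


Scanning records for department = Finance
  No matches found
Count: 0

ANSWER: 0


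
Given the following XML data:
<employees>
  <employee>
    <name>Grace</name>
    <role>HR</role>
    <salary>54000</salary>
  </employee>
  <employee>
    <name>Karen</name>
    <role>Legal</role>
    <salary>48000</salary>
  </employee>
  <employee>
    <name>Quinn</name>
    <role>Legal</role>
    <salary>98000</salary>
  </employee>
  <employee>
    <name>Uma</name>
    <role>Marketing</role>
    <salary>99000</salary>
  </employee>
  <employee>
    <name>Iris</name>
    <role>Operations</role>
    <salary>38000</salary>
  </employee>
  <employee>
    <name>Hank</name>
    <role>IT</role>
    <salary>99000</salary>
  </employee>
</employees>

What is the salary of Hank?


Searching for <employee> with <name>Hank</name>
Found at position 6
<salary>99000</salary>

ANSWER: 99000


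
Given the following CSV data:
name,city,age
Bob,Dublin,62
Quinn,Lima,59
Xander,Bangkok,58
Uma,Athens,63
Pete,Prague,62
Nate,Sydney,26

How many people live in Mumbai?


Scanning city column for 'Mumbai':
Total matches: 0

ANSWER: 0


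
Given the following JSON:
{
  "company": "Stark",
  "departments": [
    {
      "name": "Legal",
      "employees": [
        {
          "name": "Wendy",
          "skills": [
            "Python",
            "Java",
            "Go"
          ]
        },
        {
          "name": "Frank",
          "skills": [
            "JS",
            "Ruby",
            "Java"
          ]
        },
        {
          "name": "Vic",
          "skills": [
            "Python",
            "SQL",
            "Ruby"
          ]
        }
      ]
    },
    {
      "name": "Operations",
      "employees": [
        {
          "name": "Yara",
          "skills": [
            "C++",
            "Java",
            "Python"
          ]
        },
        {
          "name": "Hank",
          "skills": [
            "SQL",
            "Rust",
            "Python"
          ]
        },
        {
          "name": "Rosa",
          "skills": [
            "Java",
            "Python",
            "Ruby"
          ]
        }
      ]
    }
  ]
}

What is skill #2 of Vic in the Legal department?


Path: departments[0].employees[2].skills[1]
Value: SQL

ANSWER: SQL


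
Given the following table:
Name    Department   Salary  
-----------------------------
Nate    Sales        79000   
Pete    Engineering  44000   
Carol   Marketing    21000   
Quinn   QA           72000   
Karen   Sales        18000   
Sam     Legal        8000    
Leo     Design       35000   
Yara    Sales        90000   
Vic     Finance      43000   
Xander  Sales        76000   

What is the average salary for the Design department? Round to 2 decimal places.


Design department members:
  Leo: 35000
Sum = 35000
Count = 1
Average = 35000 / 1 = 35000.00

ANSWER: 35000.00


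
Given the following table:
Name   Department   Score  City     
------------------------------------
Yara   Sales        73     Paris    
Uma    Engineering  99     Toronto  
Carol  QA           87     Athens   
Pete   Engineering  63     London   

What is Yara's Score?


Row 1: Yara
Score = 73

ANSWER: 73


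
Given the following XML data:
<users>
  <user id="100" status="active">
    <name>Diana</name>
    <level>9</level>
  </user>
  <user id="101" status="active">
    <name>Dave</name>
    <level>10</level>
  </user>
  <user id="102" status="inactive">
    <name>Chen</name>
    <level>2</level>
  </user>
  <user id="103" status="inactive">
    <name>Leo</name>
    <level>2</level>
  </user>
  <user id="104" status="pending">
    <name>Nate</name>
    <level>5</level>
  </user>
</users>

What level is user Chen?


Finding user: Chen
<level>2</level>

ANSWER: 2


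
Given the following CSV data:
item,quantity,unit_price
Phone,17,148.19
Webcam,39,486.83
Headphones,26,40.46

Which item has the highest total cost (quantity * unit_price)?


Computing row totals:
  Phone: 2519.23
  Webcam: 18986.37
  Headphones: 1051.96
Maximum: Webcam (18986.37)

ANSWER: Webcam


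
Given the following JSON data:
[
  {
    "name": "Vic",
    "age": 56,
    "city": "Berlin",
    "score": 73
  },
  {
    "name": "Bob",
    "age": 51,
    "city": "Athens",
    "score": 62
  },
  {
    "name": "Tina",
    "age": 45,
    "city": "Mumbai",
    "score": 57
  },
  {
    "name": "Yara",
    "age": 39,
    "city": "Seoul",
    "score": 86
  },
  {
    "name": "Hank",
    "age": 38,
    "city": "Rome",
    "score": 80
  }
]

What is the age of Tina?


Looking up record where name = Tina
Record index: 2
Field 'age' = 45

ANSWER: 45


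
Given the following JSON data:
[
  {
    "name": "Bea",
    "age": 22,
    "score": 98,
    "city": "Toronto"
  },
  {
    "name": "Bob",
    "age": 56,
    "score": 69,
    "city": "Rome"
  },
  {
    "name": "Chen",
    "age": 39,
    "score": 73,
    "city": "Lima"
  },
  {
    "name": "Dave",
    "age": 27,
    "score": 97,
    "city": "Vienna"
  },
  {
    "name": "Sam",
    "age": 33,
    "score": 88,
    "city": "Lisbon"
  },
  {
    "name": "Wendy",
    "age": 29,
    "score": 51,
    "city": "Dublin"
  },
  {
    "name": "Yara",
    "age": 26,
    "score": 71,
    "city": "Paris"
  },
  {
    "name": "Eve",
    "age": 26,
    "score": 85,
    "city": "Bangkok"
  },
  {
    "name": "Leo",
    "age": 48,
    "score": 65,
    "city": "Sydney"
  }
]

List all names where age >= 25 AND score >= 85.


Checking both conditions:
  Bea (age=22, score=98) -> no
  Bob (age=56, score=69) -> no
  Chen (age=39, score=73) -> no
  Dave (age=27, score=97) -> YES
  Sam (age=33, score=88) -> YES
  Wendy (age=29, score=51) -> no
  Yara (age=26, score=71) -> no
  Eve (age=26, score=85) -> YES
  Leo (age=48, score=65) -> no


ANSWER: Dave, Sam, Eve


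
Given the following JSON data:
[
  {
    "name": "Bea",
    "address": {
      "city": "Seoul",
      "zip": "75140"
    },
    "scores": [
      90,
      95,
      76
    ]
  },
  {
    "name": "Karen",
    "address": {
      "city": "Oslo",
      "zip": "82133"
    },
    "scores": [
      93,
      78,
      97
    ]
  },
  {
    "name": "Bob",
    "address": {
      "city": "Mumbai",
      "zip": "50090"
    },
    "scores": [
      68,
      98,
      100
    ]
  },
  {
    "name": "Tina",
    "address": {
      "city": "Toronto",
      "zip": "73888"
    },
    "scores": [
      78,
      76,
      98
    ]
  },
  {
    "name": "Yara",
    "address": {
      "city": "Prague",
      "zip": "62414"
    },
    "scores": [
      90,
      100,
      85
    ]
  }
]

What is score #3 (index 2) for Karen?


Path: records[1].scores[2]
Value: 97

ANSWER: 97


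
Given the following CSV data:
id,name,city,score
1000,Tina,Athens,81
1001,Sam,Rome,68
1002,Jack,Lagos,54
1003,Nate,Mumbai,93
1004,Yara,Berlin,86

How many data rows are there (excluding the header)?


Counting rows (excluding header):
Header: id,name,city,score
Data rows: 5

ANSWER: 5


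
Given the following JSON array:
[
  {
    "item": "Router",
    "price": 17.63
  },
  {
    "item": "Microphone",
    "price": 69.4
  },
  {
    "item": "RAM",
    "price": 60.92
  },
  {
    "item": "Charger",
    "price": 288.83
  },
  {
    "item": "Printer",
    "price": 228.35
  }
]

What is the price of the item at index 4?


Array index 4 -> Printer
price = 228.35

ANSWER: 228.35


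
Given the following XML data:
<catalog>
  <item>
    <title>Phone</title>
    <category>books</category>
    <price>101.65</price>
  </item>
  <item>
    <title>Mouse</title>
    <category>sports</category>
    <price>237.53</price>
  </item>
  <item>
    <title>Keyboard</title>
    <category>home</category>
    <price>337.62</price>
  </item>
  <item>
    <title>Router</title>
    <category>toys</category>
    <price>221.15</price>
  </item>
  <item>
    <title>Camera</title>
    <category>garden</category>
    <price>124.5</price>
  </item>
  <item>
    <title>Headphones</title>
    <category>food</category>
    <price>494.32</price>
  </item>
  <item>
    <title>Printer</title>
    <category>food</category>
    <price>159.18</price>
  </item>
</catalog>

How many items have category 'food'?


Scanning <item> elements for <category>food</category>:
  Item 6: Headphones -> MATCH
  Item 7: Printer -> MATCH
Count: 2

ANSWER: 2


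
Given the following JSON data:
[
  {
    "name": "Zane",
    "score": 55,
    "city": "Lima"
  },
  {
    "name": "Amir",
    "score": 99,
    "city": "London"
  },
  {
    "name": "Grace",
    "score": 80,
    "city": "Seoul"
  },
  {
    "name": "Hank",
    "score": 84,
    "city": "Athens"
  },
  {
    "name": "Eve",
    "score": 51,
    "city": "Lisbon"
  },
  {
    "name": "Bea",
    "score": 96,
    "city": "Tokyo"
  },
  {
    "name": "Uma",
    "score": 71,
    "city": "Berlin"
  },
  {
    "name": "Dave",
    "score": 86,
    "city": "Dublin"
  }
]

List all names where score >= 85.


Filtering records where score >= 85:
  Zane (score=55) -> no
  Amir (score=99) -> YES
  Grace (score=80) -> no
  Hank (score=84) -> no
  Eve (score=51) -> no
  Bea (score=96) -> YES
  Uma (score=71) -> no
  Dave (score=86) -> YES


ANSWER: Amir, Bea, Dave


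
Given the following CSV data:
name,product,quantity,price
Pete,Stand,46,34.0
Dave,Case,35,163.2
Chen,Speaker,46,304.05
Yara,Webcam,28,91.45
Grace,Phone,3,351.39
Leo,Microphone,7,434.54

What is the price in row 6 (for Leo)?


Row 6: Leo
Column 'price' = 434.54

ANSWER: 434.54


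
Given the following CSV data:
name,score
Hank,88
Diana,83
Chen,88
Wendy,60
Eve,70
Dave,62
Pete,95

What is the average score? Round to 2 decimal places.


Scores: 88, 83, 88, 60, 70, 62, 95
Sum = 546
Count = 7
Average = 546 / 7 = 78.00

ANSWER: 78.00


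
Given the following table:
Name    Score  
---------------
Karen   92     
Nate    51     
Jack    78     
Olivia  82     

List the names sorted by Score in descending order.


Sorting by Score (descending):
  Karen: 92
  Olivia: 82
  Jack: 78
  Nate: 51


ANSWER: Karen, Olivia, Jack, Nate


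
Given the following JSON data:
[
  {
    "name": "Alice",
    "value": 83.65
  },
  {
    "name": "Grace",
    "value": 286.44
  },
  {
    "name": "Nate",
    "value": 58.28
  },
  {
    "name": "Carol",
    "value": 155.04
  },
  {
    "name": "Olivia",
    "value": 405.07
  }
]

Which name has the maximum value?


Comparing values:
  Alice: 83.65
  Grace: 286.44
  Nate: 58.28
  Carol: 155.04
  Olivia: 405.07
Maximum: Olivia (405.07)

ANSWER: Olivia
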